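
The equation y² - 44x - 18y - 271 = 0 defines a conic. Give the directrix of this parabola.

x = -19

Only y is squared. Complete the square in y: (y - 9)² = 44(x + 8).
Vertex (-8, 9); 4p = 44 so p = 11. Opens right.
Directrix is the vertical line x = h − p = -8 − (11) = -19.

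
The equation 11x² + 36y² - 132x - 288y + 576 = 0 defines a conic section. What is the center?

Group: 11(x² - 12x) + 36(y² - 8y) = -576
11(x - 6)² + 36(y - 4)² = -576 + 396 + 576 = 396
Divide by 396: (x - 6)²/36 + (y - 4)²/11 = 1
Ellipse with center (6, 4).

(6, 4)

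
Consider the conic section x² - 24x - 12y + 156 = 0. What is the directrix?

Only x is squared. Complete the square in x: (x - 12)² = 12(y - 1).
Vertex (12, 1); 4p = 12 so p = 3. Opens up.
Directrix is the horizontal line y = k − p = 1 − (3) = -2.

y = -2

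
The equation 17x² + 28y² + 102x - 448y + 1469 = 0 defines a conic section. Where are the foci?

Collect terms: 17(x² + 6x) + 28(y² - 16y) = -1469
Completing the square gives 17(x + 3)² + 28(y - 8)² = -1469 + 153 + 1792 = 476.
Divide through by 476 to get (x + 3)²/28 + (y - 8)²/17 = 1.
Ellipse, center (-3, 8), major axis horizontal; a² = 28, b² = 17.
c² = a² - b² = 28 - 17 = 11, so c = √11.
Foci lie on the horizontal axis through the center: (h ± c, k).

(-3 - √11, 8) and (-3 + √11, 8)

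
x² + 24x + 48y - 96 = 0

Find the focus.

Only x is squared. Complete the square in x: (x + 12)² = -48(y - 5).
Vertex (-12, 5); 4p = -48 so p = -12. Opens down.
Focus is p units from the vertex along the axis: (h, k + p).

(-12, -7)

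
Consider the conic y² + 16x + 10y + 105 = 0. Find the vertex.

(-5, -5)

Only y is squared. Complete the square in y: (y + 5)² = -16(x + 5).
Vertex (-5, -5); 4p = -16 so p = -4. Opens left.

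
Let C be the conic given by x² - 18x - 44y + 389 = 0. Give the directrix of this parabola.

Only x is squared. Complete the square in x: (x - 9)² = 44(y - 7).
Vertex (9, 7); 4p = 44 so p = 11. Opens up.
Directrix is the horizontal line y = k − p = 7 − (11) = -4.

y = -4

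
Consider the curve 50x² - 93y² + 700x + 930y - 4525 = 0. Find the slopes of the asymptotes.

5√186/93 and -5√186/93

Rearranging, 50(x² + 14x) -93(y² - 10y) = 4525.
Complete the square: 50(x + 7)² -93(y - 5)² = 4525 + 2450 - 2325 = 4650
Divide by 4650: (x + 7)²/93 - (y - 5)²/50 = 1
Hyperbola, center (-7, 5), transverse axis horizontal; a² = 93, b² = 50.
For a horizontal hyperbola the asymptotes have slope ±b/a.
Here that is ±5√2/√93 = ±5√186/93.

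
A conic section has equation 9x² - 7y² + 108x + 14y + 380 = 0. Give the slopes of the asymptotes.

Collect terms: 9(x² + 12x) -7(y² - 2y) = -380
9(x + 6)² -7(y - 1)² = -380 + 324 - 7 = -63
Divide through by -63 to get (y - 1)²/9 - (x + 6)²/7 = 1.
Hyperbola, center (-6, 1), transverse axis vertical; a² = 9, b² = 7.
For a vertical hyperbola the asymptotes have slope ±a/b.
Here that is ±3/√7 = ±3√7/7.

3√7/7 and -3√7/7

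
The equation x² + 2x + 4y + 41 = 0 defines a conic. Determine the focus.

Only x is squared. Complete the square in x: (x + 1)² = -4(y + 10).
Vertex (-1, -10); 4p = -4 so p = -1. Opens down.
Focus is p units from the vertex along the axis: (h, k + p).

(-1, -11)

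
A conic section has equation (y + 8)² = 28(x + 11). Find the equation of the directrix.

Vertex (-11, -8); 4p = 28 so p = 7. Opens right.
Directrix is the vertical line x = h − p = -11 − (7) = -18.

x = -18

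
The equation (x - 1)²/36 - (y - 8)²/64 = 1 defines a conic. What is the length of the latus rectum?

Center (1, 8). The positive term is the x-term, so the transverse axis is horizontal; a² = 36, b² = 64.
Latus rectum length = 2b²/a = 2·64/6 = 64/3.

64/3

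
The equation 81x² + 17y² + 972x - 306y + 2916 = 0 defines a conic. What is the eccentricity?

e = 8/9

Group: 81(x² + 12x) + 17(y² - 18y) = -2916
Completing the square gives 81(x + 6)² + 17(y - 9)² = -2916 + 2916 + 1377 = 1377.
Divide through by 1377 to get (x + 6)²/17 + (y - 9)²/81 = 1.
Ellipse, center (-6, 9), major axis vertical; a² = 81, b² = 17.
c² = a² - b² = 64, so c = 8.
e = c/a = 8/9.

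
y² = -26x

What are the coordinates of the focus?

Vertex (0, 0); 4p = -26 so p = -13/2. Opens left.
Focus is p units from the vertex along the axis: (h + p, k).

(-13/2, 0)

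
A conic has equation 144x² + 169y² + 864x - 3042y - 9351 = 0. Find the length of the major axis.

26

Rearranging, 144(x² + 6x) + 169(y² - 18y) = 9351.
Complete the square: 144(x + 3)² + 169(y - 9)² = 9351 + 1296 + 13689 = 24336
Divide through by 24336 to get (x + 3)²/169 + (y - 9)²/144 = 1.
Ellipse, center (-3, 9), major axis horizontal; a² = 169, b² = 144.
a² = 169 so a = 13; the major axis has length 2a = 26.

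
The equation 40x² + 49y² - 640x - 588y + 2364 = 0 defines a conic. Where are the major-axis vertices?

(1, 6) and (15, 6)

Collect terms: 40(x² - 16x) + 49(y² - 12y) = -2364
Complete the square in x and y: 40(x - 8)² + 49(y - 6)² = -2364 + 2560 + 1764 = 1960
Dividing both sides by 1960: (x - 8)²/49 + (y - 6)²/40 = 1
Ellipse, center (8, 6), major axis horizontal; a² = 49, b² = 40.
a = 7. Vertices at (h ± a, k).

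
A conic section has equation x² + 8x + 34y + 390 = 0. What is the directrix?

y = -5/2

Only x is squared. Complete the square in x: (x + 4)² = -34(y + 11).
Vertex (-4, -11); 4p = -34 so p = -17/2. Opens down.
Directrix is the horizontal line y = k − p = -11 − (-17/2) = -5/2.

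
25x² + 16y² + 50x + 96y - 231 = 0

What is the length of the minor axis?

Collect terms: 25(x² + 2x) + 16(y² + 6y) = 231
25(x + 1)² + 16(y + 3)² = 231 + 25 + 144 = 400
Dividing both sides by 400: (x + 1)²/16 + (y + 3)²/25 = 1
Ellipse, center (-1, -3), major axis vertical; a² = 25, b² = 16.
b² = 16 so b = 4; the minor axis has length 2b = 8.

8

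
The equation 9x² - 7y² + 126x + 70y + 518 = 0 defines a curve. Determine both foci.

Group the x- and y-terms: 9(x² + 14x) -7(y² - 10y) = -518
Complete the square in x and y: 9(x + 7)² -7(y - 5)² = -518 + 441 - 175 = -252
Dividing both sides by -252: (y - 5)²/36 - (x + 7)²/28 = 1
Hyperbola, center (-7, 5), transverse axis vertical; a² = 36, b² = 28.
c² = a² + b² = 36 + 28 = 64, so c = 8.
Foci lie on the vertical axis through the center: (h, k ± c).

(-7, -3) and (-7, 13)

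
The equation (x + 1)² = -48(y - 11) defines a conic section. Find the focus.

(-1, -1)

Vertex (-1, 11); 4p = -48 so p = -12. Opens down.
Focus is p units from the vertex along the axis: (h, k + p).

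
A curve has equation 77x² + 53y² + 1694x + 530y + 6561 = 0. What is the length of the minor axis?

2√53

Collect terms: 77(x² + 22x) + 53(y² + 10y) = -6561
Complete the square in x and y: 77(x + 11)² + 53(y + 5)² = -6561 + 9317 + 1325 = 4081
Divide through by 4081 to get (x + 11)²/53 + (y + 5)²/77 = 1.
Ellipse, center (-11, -5), major axis vertical; a² = 77, b² = 53.
b² = 53 so b = √53; the minor axis has length 2b = 2√53.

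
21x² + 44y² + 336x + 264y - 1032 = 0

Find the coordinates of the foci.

Group the x- and y-terms: 21(x² + 16x) + 44(y² + 6y) = 1032
Complete the square in x and y: 21(x + 8)² + 44(y + 3)² = 1032 + 1344 + 396 = 2772
Dividing both sides by 2772: (x + 8)²/132 + (y + 3)²/63 = 1
Ellipse, center (-8, -3), major axis horizontal; a² = 132, b² = 63.
c² = a² - b² = 132 - 63 = 69, so c = √69.
Foci lie on the horizontal axis through the center: (h ± c, k).

(-8 - √69, -3) and (-8 + √69, -3)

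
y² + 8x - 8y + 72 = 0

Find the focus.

Only y is squared. Complete the square in y: (y - 4)² = -8(x + 7).
Vertex (-7, 4); 4p = -8 so p = -2. Opens left.
Focus is p units from the vertex along the axis: (h + p, k).

(-9, 4)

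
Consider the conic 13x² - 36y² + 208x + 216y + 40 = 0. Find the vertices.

Group: 13(x² + 16x) -36(y² - 6y) = -40
Completing the square gives 13(x + 8)² -36(y - 3)² = -40 + 832 - 324 = 468.
Dividing both sides by 468: (x + 8)²/36 - (y - 3)²/13 = 1
Hyperbola, center (-8, 3), transverse axis horizontal; a² = 36, b² = 13.
a = 6. Vertices at (h ± a, k).

(-14, 3) and (-2, 3)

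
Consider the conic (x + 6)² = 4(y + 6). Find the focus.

(-6, -5)

Vertex (-6, -6); 4p = 4 so p = 1. Opens up.
Focus is p units from the vertex along the axis: (h, k + p).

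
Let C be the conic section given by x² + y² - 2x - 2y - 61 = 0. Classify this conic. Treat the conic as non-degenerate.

circle

No xy term. Coefficients of x² and y² are A = 1, C = 1.
A = C (same sign) ⇒ circle.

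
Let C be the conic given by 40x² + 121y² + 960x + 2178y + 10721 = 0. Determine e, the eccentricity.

Group: 40(x² + 24x) + 121(y² + 18y) = -10721
Complete the square: 40(x + 12)² + 121(y + 9)² = -10721 + 5760 + 9801 = 4840
Divide through by 4840 to get (x + 12)²/121 + (y + 9)²/40 = 1.
Ellipse, center (-12, -9), major axis horizontal; a² = 121, b² = 40.
c² = a² - b² = 81, so c = 9.
e = c/a = 9/11.

e = 9/11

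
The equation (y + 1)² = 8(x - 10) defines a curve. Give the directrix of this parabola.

x = 8

Vertex (10, -1); 4p = 8 so p = 2. Opens right.
Directrix is the vertical line x = h − p = 10 − (2) = 8.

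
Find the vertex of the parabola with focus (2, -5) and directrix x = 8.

(5, -5)

The vertex is the midpoint between the focus and the directrix along the axis of symmetry.
Axis is horizontal (directrix is vertical). Vertex x-coordinate = (2 + 8)/2 = 5; y-coordinate = -5.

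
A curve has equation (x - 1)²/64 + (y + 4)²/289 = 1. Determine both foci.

(1, -19) and (1, 11)

Center (1, -4). The larger denominator 289 sits under the y-term, so the major axis is vertical; a² = 289, b² = 64.
c² = a² - b² = 289 - 64 = 225, so c = 15.
Foci lie on the vertical axis through the center: (h, k ± c).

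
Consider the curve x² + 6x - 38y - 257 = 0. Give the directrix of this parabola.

y = -33/2

Only x is squared. Complete the square in x: (x + 3)² = 38(y + 7).
Vertex (-3, -7); 4p = 38 so p = 19/2. Opens up.
Directrix is the horizontal line y = k − p = -7 − (19/2) = -33/2.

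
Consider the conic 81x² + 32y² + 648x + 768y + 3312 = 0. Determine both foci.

(-4, -19) and (-4, -5)

Collect terms: 81(x² + 8x) + 32(y² + 24y) = -3312
Complete the square: 81(x + 4)² + 32(y + 12)² = -3312 + 1296 + 4608 = 2592
Divide by 2592: (x + 4)²/32 + (y + 12)²/81 = 1
Ellipse, center (-4, -12), major axis vertical; a² = 81, b² = 32.
c² = a² - b² = 81 - 32 = 49, so c = 7.
Foci lie on the vertical axis through the center: (h, k ± c).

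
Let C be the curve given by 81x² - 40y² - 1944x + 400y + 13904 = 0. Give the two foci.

Group: 81(x² - 24x) -40(y² - 10y) = -13904
Completing the square gives 81(x - 12)² -40(y - 5)² = -13904 + 11664 - 1000 = -3240.
Dividing both sides by -3240: (y - 5)²/81 - (x - 12)²/40 = 1
Hyperbola, center (12, 5), transverse axis vertical; a² = 81, b² = 40.
c² = a² + b² = 81 + 40 = 121, so c = 11.
Foci lie on the vertical axis through the center: (h, k ± c).

(12, -6) and (12, 16)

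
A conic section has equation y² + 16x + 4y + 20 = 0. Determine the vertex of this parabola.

(-1, -2)

Only y is squared. Complete the square in y: (y + 2)² = -16(x + 1).
Vertex (-1, -2); 4p = -16 so p = -4. Opens left.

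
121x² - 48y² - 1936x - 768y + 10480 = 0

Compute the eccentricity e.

e = 13/11

Group: 121(x² - 16x) -48(y² + 16y) = -10480
Complete the square: 121(x - 8)² -48(y + 8)² = -10480 + 7744 - 3072 = -5808
Divide through by -5808 to get (y + 8)²/121 - (x - 8)²/48 = 1.
Hyperbola, center (8, -8), transverse axis vertical; a² = 121, b² = 48.
c² = a² + b² = 169, so c = 13.
e = c/a = 13/11.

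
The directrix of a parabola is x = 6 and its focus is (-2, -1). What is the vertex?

The vertex is the midpoint between the focus and the directrix along the axis of symmetry.
Axis is horizontal (directrix is vertical). Vertex x-coordinate = (-2 + 6)/2 = 2; y-coordinate = -1.

(2, -1)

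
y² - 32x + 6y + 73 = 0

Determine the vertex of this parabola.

Only y is squared. Complete the square in y: (y + 3)² = 32(x - 2).
Vertex (2, -3); 4p = 32 so p = 8. Opens right.

(2, -3)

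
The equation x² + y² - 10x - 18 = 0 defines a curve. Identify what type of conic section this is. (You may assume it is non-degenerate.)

No xy term. Coefficients of x² and y² are A = 1, C = 1.
A = C (same sign) ⇒ circle.

circle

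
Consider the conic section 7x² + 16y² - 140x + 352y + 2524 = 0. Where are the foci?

Rearranging, 7(x² - 20x) + 16(y² + 22y) = -2524.
7(x - 10)² + 16(y + 11)² = -2524 + 700 + 1936 = 112
Divide through by 112 to get (x - 10)²/16 + (y + 11)²/7 = 1.
Ellipse, center (10, -11), major axis horizontal; a² = 16, b² = 7.
c² = a² - b² = 16 - 7 = 9, so c = 3.
Foci lie on the horizontal axis through the center: (h ± c, k).

(7, -11) and (13, -11)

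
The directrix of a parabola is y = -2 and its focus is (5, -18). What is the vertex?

The vertex is the midpoint between the focus and the directrix along the axis of symmetry.
Axis is vertical (directrix is horizontal). Vertex y-coordinate = (-18 + (-2))/2 = -10; x-coordinate = 5.

(5, -10)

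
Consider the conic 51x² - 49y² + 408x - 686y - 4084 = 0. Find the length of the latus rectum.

102/7

Group the x- and y-terms: 51(x² + 8x) -49(y² + 14y) = 4084
Complete the square: 51(x + 4)² -49(y + 7)² = 4084 + 816 - 2401 = 2499
Divide through by 2499 to get (x + 4)²/49 - (y + 7)²/51 = 1.
Hyperbola, center (-4, -7), transverse axis horizontal; a² = 49, b² = 51.
Latus rectum length = 2b²/a = 2·51/7 = 102/7.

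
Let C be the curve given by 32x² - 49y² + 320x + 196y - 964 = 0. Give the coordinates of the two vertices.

Group the x- and y-terms: 32(x² + 10x) -49(y² - 4y) = 964
Complete the square: 32(x + 5)² -49(y - 2)² = 964 + 800 - 196 = 1568
Divide through by 1568 to get (x + 5)²/49 - (y - 2)²/32 = 1.
Hyperbola, center (-5, 2), transverse axis horizontal; a² = 49, b² = 32.
a = 7. Vertices at (h ± a, k).

(-12, 2) and (2, 2)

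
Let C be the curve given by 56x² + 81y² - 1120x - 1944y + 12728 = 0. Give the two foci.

Collect terms: 56(x² - 20x) + 81(y² - 24y) = -12728
56(x - 10)² + 81(y - 12)² = -12728 + 5600 + 11664 = 4536
Divide by 4536: (x - 10)²/81 + (y - 12)²/56 = 1
Ellipse, center (10, 12), major axis horizontal; a² = 81, b² = 56.
c² = a² - b² = 81 - 56 = 25, so c = 5.
Foci lie on the horizontal axis through the center: (h ± c, k).

(5, 12) and (15, 12)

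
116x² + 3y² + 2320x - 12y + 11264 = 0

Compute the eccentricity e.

e = √3277/58

Group the x- and y-terms: 116(x² + 20x) + 3(y² - 4y) = -11264
Complete the square: 116(x + 10)² + 3(y - 2)² = -11264 + 11600 + 12 = 348
Divide through by 348 to get (x + 10)²/3 + (y - 2)²/116 = 1.
Ellipse, center (-10, 2), major axis vertical; a² = 116, b² = 3.
c² = a² - b² = 113, so c = √113.
e = c/a = √113/2√29 = √3277/58.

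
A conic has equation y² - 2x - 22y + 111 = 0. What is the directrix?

x = -11/2

Only y is squared. Complete the square in y: (y - 11)² = 2(x + 5).
Vertex (-5, 11); 4p = 2 so p = 1/2. Opens right.
Directrix is the vertical line x = h − p = -5 − (1/2) = -11/2.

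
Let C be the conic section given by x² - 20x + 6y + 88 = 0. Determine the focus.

Only x is squared. Complete the square in x: (x - 10)² = -6(y - 2).
Vertex (10, 2); 4p = -6 so p = -3/2. Opens down.
Focus is p units from the vertex along the axis: (h, k + p).

(10, 1/2)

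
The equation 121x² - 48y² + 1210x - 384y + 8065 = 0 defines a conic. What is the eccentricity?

121(x² + 10x) -48(y² + 8y) = -8065
Complete the square in x and y: 121(x + 5)² -48(y + 4)² = -8065 + 3025 - 768 = -5808
Divide by -5808: (y + 4)²/121 - (x + 5)²/48 = 1
Hyperbola, center (-5, -4), transverse axis vertical; a² = 121, b² = 48.
c² = a² + b² = 169, so c = 13.
e = c/a = 13/11.

e = 13/11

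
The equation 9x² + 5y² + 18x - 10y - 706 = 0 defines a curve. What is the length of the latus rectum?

40/3

Group: 9(x² + 2x) + 5(y² - 2y) = 706
Complete the square in x and y: 9(x + 1)² + 5(y - 1)² = 706 + 9 + 5 = 720
Dividing both sides by 720: (x + 1)²/80 + (y - 1)²/144 = 1
Ellipse, center (-1, 1), major axis vertical; a² = 144, b² = 80.
Latus rectum length = 2b²/a = 2·80/12 = 40/3.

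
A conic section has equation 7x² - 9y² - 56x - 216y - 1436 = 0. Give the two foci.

(-4, -12) and (12, -12)

7(x² - 8x) -9(y² + 24y) = 1436
Complete the square in x and y: 7(x - 4)² -9(y + 12)² = 1436 + 112 - 1296 = 252
Divide through by 252 to get (x - 4)²/36 - (y + 12)²/28 = 1.
Hyperbola, center (4, -12), transverse axis horizontal; a² = 36, b² = 28.
c² = a² + b² = 36 + 28 = 64, so c = 8.
Foci lie on the horizontal axis through the center: (h ± c, k).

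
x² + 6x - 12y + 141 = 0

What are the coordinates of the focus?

(-3, 14)

Only x is squared. Complete the square in x: (x + 3)² = 12(y - 11).
Vertex (-3, 11); 4p = 12 so p = 3. Opens up.
Focus is p units from the vertex along the axis: (h, k + p).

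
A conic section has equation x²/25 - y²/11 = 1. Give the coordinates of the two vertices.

Center (0, 0). The positive term is the x-term, so the transverse axis is horizontal; a² = 25, b² = 11.
a = 5. Vertices at (h ± a, k).

(-5, 0) and (5, 0)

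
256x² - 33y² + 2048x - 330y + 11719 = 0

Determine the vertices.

Group: 256(x² + 8x) -33(y² + 10y) = -11719
Completing the square gives 256(x + 4)² -33(y + 5)² = -11719 + 4096 - 825 = -8448.
Divide through by -8448 to get (y + 5)²/256 - (x + 4)²/33 = 1.
Hyperbola, center (-4, -5), transverse axis vertical; a² = 256, b² = 33.
a = 16. Vertices at (h, k ± a).

(-4, -21) and (-4, 11)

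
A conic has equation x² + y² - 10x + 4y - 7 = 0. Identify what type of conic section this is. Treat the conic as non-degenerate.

circle

No xy term. Coefficients of x² and y² are A = 1, C = 1.
A = C (same sign) ⇒ circle.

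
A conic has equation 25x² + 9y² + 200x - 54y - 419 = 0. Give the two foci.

Collect terms: 25(x² + 8x) + 9(y² - 6y) = 419
Completing the square gives 25(x + 4)² + 9(y - 3)² = 419 + 400 + 81 = 900.
Dividing both sides by 900: (x + 4)²/36 + (y - 3)²/100 = 1
Ellipse, center (-4, 3), major axis vertical; a² = 100, b² = 36.
c² = a² - b² = 100 - 36 = 64, so c = 8.
Foci lie on the vertical axis through the center: (h, k ± c).

(-4, -5) and (-4, 11)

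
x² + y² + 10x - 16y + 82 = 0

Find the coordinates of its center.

(-5, 8)

Collect terms: (x² + 10x) + (y² - 16y) = -82
Complete the square in x and y: (x + 5)² + (y - 8)² = -82 + 25 + 64 = 7
So (x + 5)² + (y - 8)² = 7.
Circle centered at (-5, 8) with r² = 7.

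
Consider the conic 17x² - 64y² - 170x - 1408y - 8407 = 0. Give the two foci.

(-4, -11) and (14, -11)

17(x² - 10x) -64(y² + 22y) = 8407
Complete the square: 17(x - 5)² -64(y + 11)² = 8407 + 425 - 7744 = 1088
Divide by 1088: (x - 5)²/64 - (y + 11)²/17 = 1
Hyperbola, center (5, -11), transverse axis horizontal; a² = 64, b² = 17.
c² = a² + b² = 64 + 17 = 81, so c = 9.
Foci lie on the horizontal axis through the center: (h ± c, k).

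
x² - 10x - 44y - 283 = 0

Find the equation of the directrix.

Only x is squared. Complete the square in x: (x - 5)² = 44(y + 7).
Vertex (5, -7); 4p = 44 so p = 11. Opens up.
Directrix is the horizontal line y = k − p = -7 − (11) = -18.

y = -18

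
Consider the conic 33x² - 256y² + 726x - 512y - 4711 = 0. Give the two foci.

(-28, -1) and (6, -1)

Collect terms: 33(x² + 22x) -256(y² + 2y) = 4711
Complete the square in x and y: 33(x + 11)² -256(y + 1)² = 4711 + 3993 - 256 = 8448
Divide through by 8448 to get (x + 11)²/256 - (y + 1)²/33 = 1.
Hyperbola, center (-11, -1), transverse axis horizontal; a² = 256, b² = 33.
c² = a² + b² = 256 + 33 = 289, so c = 17.
Foci lie on the horizontal axis through the center: (h ± c, k).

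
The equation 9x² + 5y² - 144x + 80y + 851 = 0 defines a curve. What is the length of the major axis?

6

Group: 9(x² - 16x) + 5(y² + 16y) = -851
Completing the square gives 9(x - 8)² + 5(y + 8)² = -851 + 576 + 320 = 45.
Divide through by 45 to get (x - 8)²/5 + (y + 8)²/9 = 1.
Ellipse, center (8, -8), major axis vertical; a² = 9, b² = 5.
a² = 9 so a = 3; the major axis has length 2a = 6.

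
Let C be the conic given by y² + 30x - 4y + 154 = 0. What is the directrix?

Only y is squared. Complete the square in y: (y - 2)² = -30(x + 5).
Vertex (-5, 2); 4p = -30 so p = -15/2. Opens left.
Directrix is the vertical line x = h − p = -5 − (-15/2) = 5/2.

x = 5/2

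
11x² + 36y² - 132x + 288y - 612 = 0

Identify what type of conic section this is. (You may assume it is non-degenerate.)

ellipse

No xy term. Coefficients of x² and y² are A = 11, C = 36.
A and C have the same sign but A ≠ C ⇒ ellipse.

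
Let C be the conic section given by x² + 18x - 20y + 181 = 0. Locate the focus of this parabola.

(-9, 10)

Only x is squared. Complete the square in x: (x + 9)² = 20(y - 5).
Vertex (-9, 5); 4p = 20 so p = 5. Opens up.
Focus is p units from the vertex along the axis: (h, k + p).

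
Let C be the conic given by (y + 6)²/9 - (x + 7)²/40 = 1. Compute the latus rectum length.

Center (-7, -6). The positive term is the y-term, so the transverse axis is vertical; a² = 9, b² = 40.
Latus rectum length = 2b²/a = 2·40/3 = 80/3.

80/3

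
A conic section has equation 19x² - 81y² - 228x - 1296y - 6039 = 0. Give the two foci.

Rearranging, 19(x² - 12x) -81(y² + 16y) = 6039.
Completing the square gives 19(x - 6)² -81(y + 8)² = 6039 + 684 - 5184 = 1539.
Divide through by 1539 to get (x - 6)²/81 - (y + 8)²/19 = 1.
Hyperbola, center (6, -8), transverse axis horizontal; a² = 81, b² = 19.
c² = a² + b² = 81 + 19 = 100, so c = 10.
Foci lie on the horizontal axis through the center: (h ± c, k).

(-4, -8) and (16, -8)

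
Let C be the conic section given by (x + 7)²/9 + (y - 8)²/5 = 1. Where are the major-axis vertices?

(-10, 8) and (-4, 8)

Center (-7, 8). The larger denominator 9 sits under the x-term, so the major axis is horizontal; a² = 9, b² = 5.
a = 3. Vertices at (h ± a, k).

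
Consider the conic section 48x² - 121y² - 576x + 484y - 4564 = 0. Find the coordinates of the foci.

(-7, 2) and (19, 2)

Collect terms: 48(x² - 12x) -121(y² - 4y) = 4564
48(x - 6)² -121(y - 2)² = 4564 + 1728 - 484 = 5808
Dividing both sides by 5808: (x - 6)²/121 - (y - 2)²/48 = 1
Hyperbola, center (6, 2), transverse axis horizontal; a² = 121, b² = 48.
c² = a² + b² = 121 + 48 = 169, so c = 13.
Foci lie on the horizontal axis through the center: (h ± c, k).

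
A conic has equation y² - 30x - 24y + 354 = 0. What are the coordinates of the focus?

(29/2, 12)

Only y is squared. Complete the square in y: (y - 12)² = 30(x - 7).
Vertex (7, 12); 4p = 30 so p = 15/2. Opens right.
Focus is p units from the vertex along the axis: (h + p, k).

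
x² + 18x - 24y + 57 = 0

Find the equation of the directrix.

Only x is squared. Complete the square in x: (x + 9)² = 24(y + 1).
Vertex (-9, -1); 4p = 24 so p = 6. Opens up.
Directrix is the horizontal line y = k − p = -1 − (6) = -7.

y = -7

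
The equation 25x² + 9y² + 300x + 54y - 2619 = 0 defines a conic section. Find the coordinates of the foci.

Group: 25(x² + 12x) + 9(y² + 6y) = 2619
Completing the square gives 25(x + 6)² + 9(y + 3)² = 2619 + 900 + 81 = 3600.
Divide through by 3600 to get (x + 6)²/144 + (y + 3)²/400 = 1.
Ellipse, center (-6, -3), major axis vertical; a² = 400, b² = 144.
c² = a² - b² = 400 - 144 = 256, so c = 16.
Foci lie on the vertical axis through the center: (h, k ± c).

(-6, -19) and (-6, 13)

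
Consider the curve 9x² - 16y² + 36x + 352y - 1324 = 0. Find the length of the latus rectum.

Group: 9(x² + 4x) -16(y² - 22y) = 1324
Complete the square in x and y: 9(x + 2)² -16(y - 11)² = 1324 + 36 - 1936 = -576
Dividing both sides by -576: (y - 11)²/36 - (x + 2)²/64 = 1
Hyperbola, center (-2, 11), transverse axis vertical; a² = 36, b² = 64.
Latus rectum length = 2b²/a = 2·64/6 = 64/3.

64/3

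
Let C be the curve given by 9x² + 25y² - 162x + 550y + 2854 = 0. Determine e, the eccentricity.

e = 4/5

Rearranging, 9(x² - 18x) + 25(y² + 22y) = -2854.
Complete the square in x and y: 9(x - 9)² + 25(y + 11)² = -2854 + 729 + 3025 = 900
Dividing both sides by 900: (x - 9)²/100 + (y + 11)²/36 = 1
Ellipse, center (9, -11), major axis horizontal; a² = 100, b² = 36.
c² = a² - b² = 64, so c = 8.
e = c/a = 8/10 = 4/5.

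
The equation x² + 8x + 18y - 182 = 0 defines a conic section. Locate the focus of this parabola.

Only x is squared. Complete the square in x: (x + 4)² = -18(y - 11).
Vertex (-4, 11); 4p = -18 so p = -9/2. Opens down.
Focus is p units from the vertex along the axis: (h, k + p).

(-4, 13/2)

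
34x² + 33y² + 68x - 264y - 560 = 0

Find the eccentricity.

34(x² + 2x) + 33(y² - 8y) = 560
Complete the square in x and y: 34(x + 1)² + 33(y - 4)² = 560 + 34 + 528 = 1122
Divide through by 1122 to get (x + 1)²/33 + (y - 4)²/34 = 1.
Ellipse, center (-1, 4), major axis vertical; a² = 34, b² = 33.
c² = a² - b² = 1, so c = 1.
e = c/a = 1/√34 = √34/34.

e = √34/34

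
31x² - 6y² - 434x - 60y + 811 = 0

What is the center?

(7, -5)

Group: 31(x² - 14x) -6(y² + 10y) = -811
Completing the square gives 31(x - 7)² -6(y + 5)² = -811 + 1519 - 150 = 558.
Divide through by 558 to get (x - 7)²/18 - (y + 5)²/93 = 1.
Hyperbola with center (7, -5).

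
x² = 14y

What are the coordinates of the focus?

Vertex (0, 0); 4p = 14 so p = 7/2. Opens up.
Focus is p units from the vertex along the axis: (h, k + p).

(0, 7/2)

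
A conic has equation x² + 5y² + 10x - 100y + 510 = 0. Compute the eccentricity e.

e = 2√5/5

Group: (x² + 10x) + 5(y² - 20y) = -510
(x + 5)² + 5(y - 10)² = -510 + 25 + 500 = 15
Dividing both sides by 15: (x + 5)²/15 + (y - 10)²/3 = 1
Ellipse, center (-5, 10), major axis horizontal; a² = 15, b² = 3.
c² = a² - b² = 12, so c = 2√3.
e = c/a = 2√3/√15 = 2√5/5.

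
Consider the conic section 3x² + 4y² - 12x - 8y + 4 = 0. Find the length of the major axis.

Collect terms: 3(x² - 4x) + 4(y² - 2y) = -4
Complete the square: 3(x - 2)² + 4(y - 1)² = -4 + 12 + 4 = 12
Dividing both sides by 12: (x - 2)²/4 + (y - 1)²/3 = 1
Ellipse, center (2, 1), major axis horizontal; a² = 4, b² = 3.
a² = 4 so a = 2; the major axis has length 2a = 4.

4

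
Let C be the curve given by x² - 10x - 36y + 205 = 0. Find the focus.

(5, 14)

Only x is squared. Complete the square in x: (x - 5)² = 36(y - 5).
Vertex (5, 5); 4p = 36 so p = 9. Opens up.
Focus is p units from the vertex along the axis: (h, k + p).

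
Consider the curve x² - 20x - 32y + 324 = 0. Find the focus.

(10, 15)

Only x is squared. Complete the square in x: (x - 10)² = 32(y - 7).
Vertex (10, 7); 4p = 32 so p = 8. Opens up.
Focus is p units from the vertex along the axis: (h, k + p).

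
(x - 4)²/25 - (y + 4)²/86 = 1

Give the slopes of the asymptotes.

Center (4, -4). The positive term is the x-term, so the transverse axis is horizontal; a² = 25, b² = 86.
For a horizontal hyperbola the asymptotes have slope ±b/a.
Here that is ±√86/5.

√86/5 and -√86/5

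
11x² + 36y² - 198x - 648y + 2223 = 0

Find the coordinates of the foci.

(-1, 9) and (19, 9)

Group the x- and y-terms: 11(x² - 18x) + 36(y² - 18y) = -2223
11(x - 9)² + 36(y - 9)² = -2223 + 891 + 2916 = 1584
Divide by 1584: (x - 9)²/144 + (y - 9)²/44 = 1
Ellipse, center (9, 9), major axis horizontal; a² = 144, b² = 44.
c² = a² - b² = 144 - 44 = 100, so c = 10.
Foci lie on the horizontal axis through the center: (h ± c, k).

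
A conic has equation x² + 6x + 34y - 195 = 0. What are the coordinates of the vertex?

Only x is squared. Complete the square in x: (x + 3)² = -34(y - 6).
Vertex (-3, 6); 4p = -34 so p = -17/2. Opens down.

(-3, 6)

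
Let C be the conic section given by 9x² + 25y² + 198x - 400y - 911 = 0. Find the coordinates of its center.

Collect terms: 9(x² + 22x) + 25(y² - 16y) = 911
9(x + 11)² + 25(y - 8)² = 911 + 1089 + 1600 = 3600
Divide through by 3600 to get (x + 11)²/400 + (y - 8)²/144 = 1.
Ellipse with center (-11, 8).

(-11, 8)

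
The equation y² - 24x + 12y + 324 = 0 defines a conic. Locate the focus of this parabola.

Only y is squared. Complete the square in y: (y + 6)² = 24(x - 12).
Vertex (12, -6); 4p = 24 so p = 6. Opens right.
Focus is p units from the vertex along the axis: (h + p, k).

(18, -6)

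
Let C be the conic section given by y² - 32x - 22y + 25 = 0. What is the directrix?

Only y is squared. Complete the square in y: (y - 11)² = 32(x + 3).
Vertex (-3, 11); 4p = 32 so p = 8. Opens right.
Directrix is the vertical line x = h − p = -3 − (8) = -11.

x = -11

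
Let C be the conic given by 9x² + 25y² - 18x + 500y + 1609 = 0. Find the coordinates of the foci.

(-7, -10) and (9, -10)

9(x² - 2x) + 25(y² + 20y) = -1609
9(x - 1)² + 25(y + 10)² = -1609 + 9 + 2500 = 900
Dividing both sides by 900: (x - 1)²/100 + (y + 10)²/36 = 1
Ellipse, center (1, -10), major axis horizontal; a² = 100, b² = 36.
c² = a² - b² = 100 - 36 = 64, so c = 8.
Foci lie on the horizontal axis through the center: (h ± c, k).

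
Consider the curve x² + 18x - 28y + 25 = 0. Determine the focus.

(-9, 5)

Only x is squared. Complete the square in x: (x + 9)² = 28(y + 2).
Vertex (-9, -2); 4p = 28 so p = 7. Opens up.
Focus is p units from the vertex along the axis: (h, k + p).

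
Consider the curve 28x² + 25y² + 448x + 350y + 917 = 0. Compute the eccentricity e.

Collect terms: 28(x² + 16x) + 25(y² + 14y) = -917
Complete the square: 28(x + 8)² + 25(y + 7)² = -917 + 1792 + 1225 = 2100
Dividing both sides by 2100: (x + 8)²/75 + (y + 7)²/84 = 1
Ellipse, center (-8, -7), major axis vertical; a² = 84, b² = 75.
c² = a² - b² = 9, so c = 3.
e = c/a = 3/2√21 = √21/14.

e = √21/14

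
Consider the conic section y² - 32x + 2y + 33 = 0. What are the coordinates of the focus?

Only y is squared. Complete the square in y: (y + 1)² = 32(x - 1).
Vertex (1, -1); 4p = 32 so p = 8. Opens right.
Focus is p units from the vertex along the axis: (h + p, k).

(9, -1)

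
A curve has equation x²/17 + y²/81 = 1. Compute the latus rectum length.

Center (0, 0). The larger denominator 81 sits under the y-term, so the major axis is vertical; a² = 81, b² = 17.
Latus rectum length = 2b²/a = 2·17/9 = 34/9.

34/9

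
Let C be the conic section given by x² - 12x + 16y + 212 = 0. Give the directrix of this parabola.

Only x is squared. Complete the square in x: (x - 6)² = -16(y + 11).
Vertex (6, -11); 4p = -16 so p = -4. Opens down.
Directrix is the horizontal line y = k − p = -11 − (-4) = -7.

y = -7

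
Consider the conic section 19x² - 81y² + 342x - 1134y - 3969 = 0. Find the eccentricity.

Group: 19(x² + 18x) -81(y² + 14y) = 3969
Complete the square: 19(x + 9)² -81(y + 7)² = 3969 + 1539 - 3969 = 1539
Dividing both sides by 1539: (x + 9)²/81 - (y + 7)²/19 = 1
Hyperbola, center (-9, -7), transverse axis horizontal; a² = 81, b² = 19.
c² = a² + b² = 100, so c = 10.
e = c/a = 10/9.

e = 10/9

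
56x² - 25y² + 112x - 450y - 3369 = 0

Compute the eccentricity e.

e = 9/5

Collect terms: 56(x² + 2x) -25(y² + 18y) = 3369
Complete the square: 56(x + 1)² -25(y + 9)² = 3369 + 56 - 2025 = 1400
Divide by 1400: (x + 1)²/25 - (y + 9)²/56 = 1
Hyperbola, center (-1, -9), transverse axis horizontal; a² = 25, b² = 56.
c² = a² + b² = 81, so c = 9.
e = c/a = 9/5.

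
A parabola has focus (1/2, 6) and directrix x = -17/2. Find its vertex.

(-4, 6)

The vertex is the midpoint between the focus and the directrix along the axis of symmetry.
Axis is horizontal (directrix is vertical). Vertex x-coordinate = (1/2 + (-17/2))/2 = -4; y-coordinate = 6.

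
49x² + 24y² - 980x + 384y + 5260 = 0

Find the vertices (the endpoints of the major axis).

Collect terms: 49(x² - 20x) + 24(y² + 16y) = -5260
Complete the square: 49(x - 10)² + 24(y + 8)² = -5260 + 4900 + 1536 = 1176
Divide through by 1176 to get (x - 10)²/24 + (y + 8)²/49 = 1.
Ellipse, center (10, -8), major axis vertical; a² = 49, b² = 24.
a = 7. Vertices at (h, k ± a).

(10, -15) and (10, -1)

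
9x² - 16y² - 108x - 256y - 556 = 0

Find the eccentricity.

9(x² - 12x) -16(y² + 16y) = 556
9(x - 6)² -16(y + 8)² = 556 + 324 - 1024 = -144
Divide through by -144 to get (y + 8)²/9 - (x - 6)²/16 = 1.
Hyperbola, center (6, -8), transverse axis vertical; a² = 9, b² = 16.
c² = a² + b² = 25, so c = 5.
e = c/a = 5/3.

e = 5/3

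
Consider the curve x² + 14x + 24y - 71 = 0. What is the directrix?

y = 11

Only x is squared. Complete the square in x: (x + 7)² = -24(y - 5).
Vertex (-7, 5); 4p = -24 so p = -6. Opens down.
Directrix is the horizontal line y = k − p = 5 − (-6) = 11.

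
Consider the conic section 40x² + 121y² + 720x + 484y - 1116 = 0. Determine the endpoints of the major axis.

(-20, -2) and (2, -2)

Collect terms: 40(x² + 18x) + 121(y² + 4y) = 1116
Completing the square gives 40(x + 9)² + 121(y + 2)² = 1116 + 3240 + 484 = 4840.
Divide through by 4840 to get (x + 9)²/121 + (y + 2)²/40 = 1.
Ellipse, center (-9, -2), major axis horizontal; a² = 121, b² = 40.
a = 11. Vertices at (h ± a, k).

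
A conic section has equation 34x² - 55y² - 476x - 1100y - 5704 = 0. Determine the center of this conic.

Collect terms: 34(x² - 14x) -55(y² + 20y) = 5704
Completing the square gives 34(x - 7)² -55(y + 10)² = 5704 + 1666 - 5500 = 1870.
Dividing both sides by 1870: (x - 7)²/55 - (y + 10)²/34 = 1
Hyperbola with center (7, -10).

(7, -10)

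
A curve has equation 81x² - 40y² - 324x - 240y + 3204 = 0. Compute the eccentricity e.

Collect terms: 81(x² - 4x) -40(y² + 6y) = -3204
Complete the square: 81(x - 2)² -40(y + 3)² = -3204 + 324 - 360 = -3240
Divide by -3240: (y + 3)²/81 - (x - 2)²/40 = 1
Hyperbola, center (2, -3), transverse axis vertical; a² = 81, b² = 40.
c² = a² + b² = 121, so c = 11.
e = c/a = 11/9.

e = 11/9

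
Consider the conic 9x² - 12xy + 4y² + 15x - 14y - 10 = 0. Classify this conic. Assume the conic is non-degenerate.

parabola

A = 9, B = -12, C = 4.
Discriminant B² − 4AC = (-12)² − 4·9·4 = 0.
B² − 4AC = 0 ⇒ parabola.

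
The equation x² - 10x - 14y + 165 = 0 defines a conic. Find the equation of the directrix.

y = 13/2

Only x is squared. Complete the square in x: (x - 5)² = 14(y - 10).
Vertex (5, 10); 4p = 14 so p = 7/2. Opens up.
Directrix is the horizontal line y = k − p = 10 − (7/2) = 13/2.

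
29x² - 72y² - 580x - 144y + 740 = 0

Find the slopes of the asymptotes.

√58/12 and -√58/12

Group the x- and y-terms: 29(x² - 20x) -72(y² + 2y) = -740
Completing the square gives 29(x - 10)² -72(y + 1)² = -740 + 2900 - 72 = 2088.
Dividing both sides by 2088: (x - 10)²/72 - (y + 1)²/29 = 1
Hyperbola, center (10, -1), transverse axis horizontal; a² = 72, b² = 29.
For a horizontal hyperbola the asymptotes have slope ±b/a.
Here that is ±√29/6√2 = ±√58/12.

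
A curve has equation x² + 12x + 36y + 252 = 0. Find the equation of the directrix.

y = 3

Only x is squared. Complete the square in x: (x + 6)² = -36(y + 6).
Vertex (-6, -6); 4p = -36 so p = -9. Opens down.
Directrix is the horizontal line y = k − p = -6 − (-9) = 3.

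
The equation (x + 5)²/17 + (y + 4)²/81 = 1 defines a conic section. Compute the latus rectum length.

34/9

Center (-5, -4). The larger denominator 81 sits under the y-term, so the major axis is vertical; a² = 81, b² = 17.
Latus rectum length = 2b²/a = 2·17/9 = 34/9.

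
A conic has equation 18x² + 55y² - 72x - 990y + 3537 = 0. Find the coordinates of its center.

(2, 9)

18(x² - 4x) + 55(y² - 18y) = -3537
18(x - 2)² + 55(y - 9)² = -3537 + 72 + 4455 = 990
Divide through by 990 to get (x - 2)²/55 + (y - 9)²/18 = 1.
Ellipse with center (2, 9).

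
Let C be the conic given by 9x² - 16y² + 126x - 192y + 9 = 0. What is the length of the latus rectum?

Rearranging, 9(x² + 14x) -16(y² + 12y) = -9.
Complete the square: 9(x + 7)² -16(y + 6)² = -9 + 441 - 576 = -144
Divide by -144: (y + 6)²/9 - (x + 7)²/16 = 1
Hyperbola, center (-7, -6), transverse axis vertical; a² = 9, b² = 16.
Latus rectum length = 2b²/a = 2·16/3 = 32/3.

32/3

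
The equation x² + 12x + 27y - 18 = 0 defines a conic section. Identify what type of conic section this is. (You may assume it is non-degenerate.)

No xy term. Coefficients of x² and y² are A = 1, C = 0.
Exactly one squared variable ⇒ parabola.

parabola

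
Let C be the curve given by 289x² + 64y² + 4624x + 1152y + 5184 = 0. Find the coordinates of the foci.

(-8, -24) and (-8, 6)

Collect terms: 289(x² + 16x) + 64(y² + 18y) = -5184
Complete the square: 289(x + 8)² + 64(y + 9)² = -5184 + 18496 + 5184 = 18496
Dividing both sides by 18496: (x + 8)²/64 + (y + 9)²/289 = 1
Ellipse, center (-8, -9), major axis vertical; a² = 289, b² = 64.
c² = a² - b² = 289 - 64 = 225, so c = 15.
Foci lie on the vertical axis through the center: (h, k ± c).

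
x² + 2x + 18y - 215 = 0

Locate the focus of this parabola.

(-1, 15/2)

Only x is squared. Complete the square in x: (x + 1)² = -18(y - 12).
Vertex (-1, 12); 4p = -18 so p = -9/2. Opens down.
Focus is p units from the vertex along the axis: (h, k + p).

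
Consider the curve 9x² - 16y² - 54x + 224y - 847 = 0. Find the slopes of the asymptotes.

3/4 and -3/4

Collect terms: 9(x² - 6x) -16(y² - 14y) = 847
Completing the square gives 9(x - 3)² -16(y - 7)² = 847 + 81 - 784 = 144.
Dividing both sides by 144: (x - 3)²/16 - (y - 7)²/9 = 1
Hyperbola, center (3, 7), transverse axis horizontal; a² = 16, b² = 9.
For a horizontal hyperbola the asymptotes have slope ±b/a.
Here that is ±3/4.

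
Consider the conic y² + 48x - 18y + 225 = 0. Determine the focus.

(-15, 9)

Only y is squared. Complete the square in y: (y - 9)² = -48(x + 3).
Vertex (-3, 9); 4p = -48 so p = -12. Opens left.
Focus is p units from the vertex along the axis: (h + p, k).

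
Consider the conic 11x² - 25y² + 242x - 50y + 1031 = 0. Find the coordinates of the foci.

(-17, -1) and (-5, -1)

Rearranging, 11(x² + 22x) -25(y² + 2y) = -1031.
Complete the square: 11(x + 11)² -25(y + 1)² = -1031 + 1331 - 25 = 275
Divide by 275: (x + 11)²/25 - (y + 1)²/11 = 1
Hyperbola, center (-11, -1), transverse axis horizontal; a² = 25, b² = 11.
c² = a² + b² = 25 + 11 = 36, so c = 6.
Foci lie on the horizontal axis through the center: (h ± c, k).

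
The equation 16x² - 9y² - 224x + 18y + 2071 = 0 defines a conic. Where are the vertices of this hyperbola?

(7, -11) and (7, 13)

Rearranging, 16(x² - 14x) -9(y² - 2y) = -2071.
16(x - 7)² -9(y - 1)² = -2071 + 784 - 9 = -1296
Dividing both sides by -1296: (y - 1)²/144 - (x - 7)²/81 = 1
Hyperbola, center (7, 1), transverse axis vertical; a² = 144, b² = 81.
a = 12. Vertices at (h, k ± a).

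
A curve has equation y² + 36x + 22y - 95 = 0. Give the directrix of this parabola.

x = 15

Only y is squared. Complete the square in y: (y + 11)² = -36(x - 6).
Vertex (6, -11); 4p = -36 so p = -9. Opens left.
Directrix is the vertical line x = h − p = 6 − (-9) = 15.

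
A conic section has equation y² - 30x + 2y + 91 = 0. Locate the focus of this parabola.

Only y is squared. Complete the square in y: (y + 1)² = 30(x - 3).
Vertex (3, -1); 4p = 30 so p = 15/2. Opens right.
Focus is p units from the vertex along the axis: (h + p, k).

(21/2, -1)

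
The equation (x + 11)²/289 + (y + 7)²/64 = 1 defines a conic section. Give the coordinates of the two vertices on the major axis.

Center (-11, -7). The larger denominator 289 sits under the x-term, so the major axis is horizontal; a² = 289, b² = 64.
a = 17. Vertices at (h ± a, k).

(-28, -7) and (6, -7)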